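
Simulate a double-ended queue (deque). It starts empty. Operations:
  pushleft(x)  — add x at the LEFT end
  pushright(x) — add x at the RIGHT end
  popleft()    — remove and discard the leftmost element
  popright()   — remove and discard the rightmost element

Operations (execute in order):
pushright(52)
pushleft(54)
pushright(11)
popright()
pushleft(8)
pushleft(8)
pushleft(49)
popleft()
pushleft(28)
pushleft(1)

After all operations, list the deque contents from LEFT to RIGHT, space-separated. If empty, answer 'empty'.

pushright(52): [52]
pushleft(54): [54, 52]
pushright(11): [54, 52, 11]
popright(): [54, 52]
pushleft(8): [8, 54, 52]
pushleft(8): [8, 8, 54, 52]
pushleft(49): [49, 8, 8, 54, 52]
popleft(): [8, 8, 54, 52]
pushleft(28): [28, 8, 8, 54, 52]
pushleft(1): [1, 28, 8, 8, 54, 52]

Answer: 1 28 8 8 54 52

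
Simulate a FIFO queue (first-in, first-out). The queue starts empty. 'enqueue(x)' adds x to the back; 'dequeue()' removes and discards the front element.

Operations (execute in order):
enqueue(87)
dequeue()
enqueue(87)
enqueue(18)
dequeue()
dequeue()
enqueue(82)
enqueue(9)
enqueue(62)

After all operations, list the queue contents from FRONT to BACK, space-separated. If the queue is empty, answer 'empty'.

enqueue(87): [87]
dequeue(): []
enqueue(87): [87]
enqueue(18): [87, 18]
dequeue(): [18]
dequeue(): []
enqueue(82): [82]
enqueue(9): [82, 9]
enqueue(62): [82, 9, 62]

Answer: 82 9 62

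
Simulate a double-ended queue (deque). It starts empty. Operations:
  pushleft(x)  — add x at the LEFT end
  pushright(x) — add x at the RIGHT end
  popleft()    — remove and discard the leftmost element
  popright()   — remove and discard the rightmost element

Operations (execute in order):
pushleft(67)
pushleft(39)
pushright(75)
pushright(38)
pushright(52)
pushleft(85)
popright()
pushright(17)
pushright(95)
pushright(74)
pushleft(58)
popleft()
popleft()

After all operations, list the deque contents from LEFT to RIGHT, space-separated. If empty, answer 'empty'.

Answer: 39 67 75 38 17 95 74

Derivation:
pushleft(67): [67]
pushleft(39): [39, 67]
pushright(75): [39, 67, 75]
pushright(38): [39, 67, 75, 38]
pushright(52): [39, 67, 75, 38, 52]
pushleft(85): [85, 39, 67, 75, 38, 52]
popright(): [85, 39, 67, 75, 38]
pushright(17): [85, 39, 67, 75, 38, 17]
pushright(95): [85, 39, 67, 75, 38, 17, 95]
pushright(74): [85, 39, 67, 75, 38, 17, 95, 74]
pushleft(58): [58, 85, 39, 67, 75, 38, 17, 95, 74]
popleft(): [85, 39, 67, 75, 38, 17, 95, 74]
popleft(): [39, 67, 75, 38, 17, 95, 74]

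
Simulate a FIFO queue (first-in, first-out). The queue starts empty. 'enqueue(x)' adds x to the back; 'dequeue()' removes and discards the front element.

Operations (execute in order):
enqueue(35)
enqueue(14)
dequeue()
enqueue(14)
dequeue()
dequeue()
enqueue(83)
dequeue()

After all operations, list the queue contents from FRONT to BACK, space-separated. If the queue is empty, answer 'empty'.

Answer: empty

Derivation:
enqueue(35): [35]
enqueue(14): [35, 14]
dequeue(): [14]
enqueue(14): [14, 14]
dequeue(): [14]
dequeue(): []
enqueue(83): [83]
dequeue(): []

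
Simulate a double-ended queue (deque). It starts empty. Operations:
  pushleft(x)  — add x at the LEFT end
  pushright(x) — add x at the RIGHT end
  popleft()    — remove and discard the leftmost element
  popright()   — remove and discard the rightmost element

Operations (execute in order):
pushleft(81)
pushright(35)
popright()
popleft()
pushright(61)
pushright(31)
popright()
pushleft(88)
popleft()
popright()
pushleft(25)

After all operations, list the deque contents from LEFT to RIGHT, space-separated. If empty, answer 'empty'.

pushleft(81): [81]
pushright(35): [81, 35]
popright(): [81]
popleft(): []
pushright(61): [61]
pushright(31): [61, 31]
popright(): [61]
pushleft(88): [88, 61]
popleft(): [61]
popright(): []
pushleft(25): [25]

Answer: 25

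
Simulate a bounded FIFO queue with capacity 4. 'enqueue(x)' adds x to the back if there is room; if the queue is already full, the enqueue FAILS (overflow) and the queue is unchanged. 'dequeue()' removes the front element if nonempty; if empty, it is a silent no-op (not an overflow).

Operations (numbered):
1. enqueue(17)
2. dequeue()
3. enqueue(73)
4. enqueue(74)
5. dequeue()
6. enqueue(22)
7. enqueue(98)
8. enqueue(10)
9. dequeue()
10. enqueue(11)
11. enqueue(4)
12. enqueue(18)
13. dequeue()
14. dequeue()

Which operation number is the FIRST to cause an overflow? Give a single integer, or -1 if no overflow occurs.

1. enqueue(17): size=1
2. dequeue(): size=0
3. enqueue(73): size=1
4. enqueue(74): size=2
5. dequeue(): size=1
6. enqueue(22): size=2
7. enqueue(98): size=3
8. enqueue(10): size=4
9. dequeue(): size=3
10. enqueue(11): size=4
11. enqueue(4): size=4=cap → OVERFLOW (fail)
12. enqueue(18): size=4=cap → OVERFLOW (fail)
13. dequeue(): size=3
14. dequeue(): size=2

Answer: 11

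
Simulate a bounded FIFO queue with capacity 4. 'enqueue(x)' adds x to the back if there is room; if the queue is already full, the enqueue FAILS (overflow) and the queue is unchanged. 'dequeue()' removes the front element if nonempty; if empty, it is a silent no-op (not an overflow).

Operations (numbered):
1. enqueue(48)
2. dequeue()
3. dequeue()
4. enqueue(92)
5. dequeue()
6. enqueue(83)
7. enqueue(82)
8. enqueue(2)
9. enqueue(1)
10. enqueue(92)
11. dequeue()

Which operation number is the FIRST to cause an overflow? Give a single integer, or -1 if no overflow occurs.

1. enqueue(48): size=1
2. dequeue(): size=0
3. dequeue(): empty, no-op, size=0
4. enqueue(92): size=1
5. dequeue(): size=0
6. enqueue(83): size=1
7. enqueue(82): size=2
8. enqueue(2): size=3
9. enqueue(1): size=4
10. enqueue(92): size=4=cap → OVERFLOW (fail)
11. dequeue(): size=3

Answer: 10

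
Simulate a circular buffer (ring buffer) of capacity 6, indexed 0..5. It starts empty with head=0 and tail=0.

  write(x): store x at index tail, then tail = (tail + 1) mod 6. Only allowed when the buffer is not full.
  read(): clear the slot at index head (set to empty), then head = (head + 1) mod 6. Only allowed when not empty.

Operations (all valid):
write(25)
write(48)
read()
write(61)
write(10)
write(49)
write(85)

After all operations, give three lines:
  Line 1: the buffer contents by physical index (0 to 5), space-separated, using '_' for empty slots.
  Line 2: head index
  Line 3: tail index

Answer: _ 48 61 10 49 85
1
0

Derivation:
write(25): buf=[25 _ _ _ _ _], head=0, tail=1, size=1
write(48): buf=[25 48 _ _ _ _], head=0, tail=2, size=2
read(): buf=[_ 48 _ _ _ _], head=1, tail=2, size=1
write(61): buf=[_ 48 61 _ _ _], head=1, tail=3, size=2
write(10): buf=[_ 48 61 10 _ _], head=1, tail=4, size=3
write(49): buf=[_ 48 61 10 49 _], head=1, tail=5, size=4
write(85): buf=[_ 48 61 10 49 85], head=1, tail=0, size=5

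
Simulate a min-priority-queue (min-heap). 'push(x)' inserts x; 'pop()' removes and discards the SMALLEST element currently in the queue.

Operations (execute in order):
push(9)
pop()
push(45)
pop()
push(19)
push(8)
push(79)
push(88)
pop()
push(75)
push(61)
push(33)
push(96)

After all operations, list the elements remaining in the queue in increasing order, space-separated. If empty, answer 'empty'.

push(9): heap contents = [9]
pop() → 9: heap contents = []
push(45): heap contents = [45]
pop() → 45: heap contents = []
push(19): heap contents = [19]
push(8): heap contents = [8, 19]
push(79): heap contents = [8, 19, 79]
push(88): heap contents = [8, 19, 79, 88]
pop() → 8: heap contents = [19, 79, 88]
push(75): heap contents = [19, 75, 79, 88]
push(61): heap contents = [19, 61, 75, 79, 88]
push(33): heap contents = [19, 33, 61, 75, 79, 88]
push(96): heap contents = [19, 33, 61, 75, 79, 88, 96]

Answer: 19 33 61 75 79 88 96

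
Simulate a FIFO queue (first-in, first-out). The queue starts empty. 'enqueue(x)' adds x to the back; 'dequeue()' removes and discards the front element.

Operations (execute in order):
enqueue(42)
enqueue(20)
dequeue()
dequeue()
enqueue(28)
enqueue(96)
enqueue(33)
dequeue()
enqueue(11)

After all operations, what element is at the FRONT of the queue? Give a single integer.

enqueue(42): queue = [42]
enqueue(20): queue = [42, 20]
dequeue(): queue = [20]
dequeue(): queue = []
enqueue(28): queue = [28]
enqueue(96): queue = [28, 96]
enqueue(33): queue = [28, 96, 33]
dequeue(): queue = [96, 33]
enqueue(11): queue = [96, 33, 11]

Answer: 96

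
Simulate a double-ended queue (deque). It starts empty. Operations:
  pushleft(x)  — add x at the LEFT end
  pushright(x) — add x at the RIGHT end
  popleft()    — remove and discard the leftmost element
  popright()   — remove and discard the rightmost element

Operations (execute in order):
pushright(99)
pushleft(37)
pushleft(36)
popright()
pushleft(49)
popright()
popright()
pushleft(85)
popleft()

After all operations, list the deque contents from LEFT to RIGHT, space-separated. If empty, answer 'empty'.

pushright(99): [99]
pushleft(37): [37, 99]
pushleft(36): [36, 37, 99]
popright(): [36, 37]
pushleft(49): [49, 36, 37]
popright(): [49, 36]
popright(): [49]
pushleft(85): [85, 49]
popleft(): [49]

Answer: 49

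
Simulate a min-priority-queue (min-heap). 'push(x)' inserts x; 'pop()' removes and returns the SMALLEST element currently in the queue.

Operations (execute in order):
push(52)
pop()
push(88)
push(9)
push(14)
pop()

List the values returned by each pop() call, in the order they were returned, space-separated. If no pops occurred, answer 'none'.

Answer: 52 9

Derivation:
push(52): heap contents = [52]
pop() → 52: heap contents = []
push(88): heap contents = [88]
push(9): heap contents = [9, 88]
push(14): heap contents = [9, 14, 88]
pop() → 9: heap contents = [14, 88]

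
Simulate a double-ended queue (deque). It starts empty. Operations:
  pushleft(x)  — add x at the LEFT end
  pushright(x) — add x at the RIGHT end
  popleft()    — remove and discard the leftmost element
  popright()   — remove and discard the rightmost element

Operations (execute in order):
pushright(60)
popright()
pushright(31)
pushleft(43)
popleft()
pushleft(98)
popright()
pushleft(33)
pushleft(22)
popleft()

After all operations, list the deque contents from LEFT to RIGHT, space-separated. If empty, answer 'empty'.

Answer: 33 98

Derivation:
pushright(60): [60]
popright(): []
pushright(31): [31]
pushleft(43): [43, 31]
popleft(): [31]
pushleft(98): [98, 31]
popright(): [98]
pushleft(33): [33, 98]
pushleft(22): [22, 33, 98]
popleft(): [33, 98]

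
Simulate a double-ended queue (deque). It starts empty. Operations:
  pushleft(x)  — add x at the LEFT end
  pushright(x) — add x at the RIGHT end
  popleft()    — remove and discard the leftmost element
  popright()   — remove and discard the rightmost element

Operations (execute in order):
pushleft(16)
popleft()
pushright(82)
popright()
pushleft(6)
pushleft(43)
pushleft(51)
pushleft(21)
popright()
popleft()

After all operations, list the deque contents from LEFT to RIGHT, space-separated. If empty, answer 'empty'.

pushleft(16): [16]
popleft(): []
pushright(82): [82]
popright(): []
pushleft(6): [6]
pushleft(43): [43, 6]
pushleft(51): [51, 43, 6]
pushleft(21): [21, 51, 43, 6]
popright(): [21, 51, 43]
popleft(): [51, 43]

Answer: 51 43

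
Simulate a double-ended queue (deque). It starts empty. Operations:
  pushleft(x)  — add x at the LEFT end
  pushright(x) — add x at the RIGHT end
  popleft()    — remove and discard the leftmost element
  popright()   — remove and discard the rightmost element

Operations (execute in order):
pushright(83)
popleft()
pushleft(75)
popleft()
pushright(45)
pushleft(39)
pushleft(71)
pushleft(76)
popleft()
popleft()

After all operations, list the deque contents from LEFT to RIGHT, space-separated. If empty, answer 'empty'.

pushright(83): [83]
popleft(): []
pushleft(75): [75]
popleft(): []
pushright(45): [45]
pushleft(39): [39, 45]
pushleft(71): [71, 39, 45]
pushleft(76): [76, 71, 39, 45]
popleft(): [71, 39, 45]
popleft(): [39, 45]

Answer: 39 45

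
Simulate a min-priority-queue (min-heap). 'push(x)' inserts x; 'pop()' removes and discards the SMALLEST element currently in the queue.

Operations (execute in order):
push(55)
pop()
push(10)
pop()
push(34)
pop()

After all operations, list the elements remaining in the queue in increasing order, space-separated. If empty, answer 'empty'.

Answer: empty

Derivation:
push(55): heap contents = [55]
pop() → 55: heap contents = []
push(10): heap contents = [10]
pop() → 10: heap contents = []
push(34): heap contents = [34]
pop() → 34: heap contents = []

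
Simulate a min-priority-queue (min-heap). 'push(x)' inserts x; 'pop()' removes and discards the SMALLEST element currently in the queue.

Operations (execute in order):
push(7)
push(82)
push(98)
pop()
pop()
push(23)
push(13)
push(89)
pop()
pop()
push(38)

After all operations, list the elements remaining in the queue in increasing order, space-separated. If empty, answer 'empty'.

Answer: 38 89 98

Derivation:
push(7): heap contents = [7]
push(82): heap contents = [7, 82]
push(98): heap contents = [7, 82, 98]
pop() → 7: heap contents = [82, 98]
pop() → 82: heap contents = [98]
push(23): heap contents = [23, 98]
push(13): heap contents = [13, 23, 98]
push(89): heap contents = [13, 23, 89, 98]
pop() → 13: heap contents = [23, 89, 98]
pop() → 23: heap contents = [89, 98]
push(38): heap contents = [38, 89, 98]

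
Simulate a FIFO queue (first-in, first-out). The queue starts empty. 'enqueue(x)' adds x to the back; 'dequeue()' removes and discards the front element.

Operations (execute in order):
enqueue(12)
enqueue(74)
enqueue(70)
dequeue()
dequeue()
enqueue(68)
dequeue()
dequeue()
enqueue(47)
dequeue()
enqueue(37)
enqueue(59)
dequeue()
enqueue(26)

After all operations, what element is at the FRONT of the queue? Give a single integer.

Answer: 59

Derivation:
enqueue(12): queue = [12]
enqueue(74): queue = [12, 74]
enqueue(70): queue = [12, 74, 70]
dequeue(): queue = [74, 70]
dequeue(): queue = [70]
enqueue(68): queue = [70, 68]
dequeue(): queue = [68]
dequeue(): queue = []
enqueue(47): queue = [47]
dequeue(): queue = []
enqueue(37): queue = [37]
enqueue(59): queue = [37, 59]
dequeue(): queue = [59]
enqueue(26): queue = [59, 26]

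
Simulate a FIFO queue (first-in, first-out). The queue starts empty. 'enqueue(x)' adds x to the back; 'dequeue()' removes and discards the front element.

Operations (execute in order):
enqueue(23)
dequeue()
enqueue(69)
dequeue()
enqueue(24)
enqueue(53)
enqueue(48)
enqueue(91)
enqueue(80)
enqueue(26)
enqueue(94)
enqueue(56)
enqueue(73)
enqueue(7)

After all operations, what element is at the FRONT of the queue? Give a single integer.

enqueue(23): queue = [23]
dequeue(): queue = []
enqueue(69): queue = [69]
dequeue(): queue = []
enqueue(24): queue = [24]
enqueue(53): queue = [24, 53]
enqueue(48): queue = [24, 53, 48]
enqueue(91): queue = [24, 53, 48, 91]
enqueue(80): queue = [24, 53, 48, 91, 80]
enqueue(26): queue = [24, 53, 48, 91, 80, 26]
enqueue(94): queue = [24, 53, 48, 91, 80, 26, 94]
enqueue(56): queue = [24, 53, 48, 91, 80, 26, 94, 56]
enqueue(73): queue = [24, 53, 48, 91, 80, 26, 94, 56, 73]
enqueue(7): queue = [24, 53, 48, 91, 80, 26, 94, 56, 73, 7]

Answer: 24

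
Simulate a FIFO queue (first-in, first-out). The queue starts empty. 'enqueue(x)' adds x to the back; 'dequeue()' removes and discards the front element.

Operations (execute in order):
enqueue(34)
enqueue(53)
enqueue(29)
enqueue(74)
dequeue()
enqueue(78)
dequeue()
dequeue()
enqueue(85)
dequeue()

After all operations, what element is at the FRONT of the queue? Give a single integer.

enqueue(34): queue = [34]
enqueue(53): queue = [34, 53]
enqueue(29): queue = [34, 53, 29]
enqueue(74): queue = [34, 53, 29, 74]
dequeue(): queue = [53, 29, 74]
enqueue(78): queue = [53, 29, 74, 78]
dequeue(): queue = [29, 74, 78]
dequeue(): queue = [74, 78]
enqueue(85): queue = [74, 78, 85]
dequeue(): queue = [78, 85]

Answer: 78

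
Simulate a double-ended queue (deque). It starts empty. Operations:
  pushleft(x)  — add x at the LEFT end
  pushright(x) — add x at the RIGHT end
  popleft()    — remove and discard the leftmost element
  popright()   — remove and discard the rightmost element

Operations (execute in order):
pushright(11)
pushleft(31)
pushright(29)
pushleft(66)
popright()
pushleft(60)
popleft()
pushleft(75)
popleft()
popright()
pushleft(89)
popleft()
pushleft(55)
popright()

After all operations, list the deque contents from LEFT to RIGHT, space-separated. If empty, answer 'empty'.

pushright(11): [11]
pushleft(31): [31, 11]
pushright(29): [31, 11, 29]
pushleft(66): [66, 31, 11, 29]
popright(): [66, 31, 11]
pushleft(60): [60, 66, 31, 11]
popleft(): [66, 31, 11]
pushleft(75): [75, 66, 31, 11]
popleft(): [66, 31, 11]
popright(): [66, 31]
pushleft(89): [89, 66, 31]
popleft(): [66, 31]
pushleft(55): [55, 66, 31]
popright(): [55, 66]

Answer: 55 66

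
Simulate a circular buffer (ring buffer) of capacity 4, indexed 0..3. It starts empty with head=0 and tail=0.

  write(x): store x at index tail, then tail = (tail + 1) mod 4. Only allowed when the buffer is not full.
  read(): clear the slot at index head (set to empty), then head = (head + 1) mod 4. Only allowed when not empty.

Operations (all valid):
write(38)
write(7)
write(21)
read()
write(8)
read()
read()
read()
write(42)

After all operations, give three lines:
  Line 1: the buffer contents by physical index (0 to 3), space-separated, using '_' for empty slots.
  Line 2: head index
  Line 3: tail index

Answer: 42 _ _ _
0
1

Derivation:
write(38): buf=[38 _ _ _], head=0, tail=1, size=1
write(7): buf=[38 7 _ _], head=0, tail=2, size=2
write(21): buf=[38 7 21 _], head=0, tail=3, size=3
read(): buf=[_ 7 21 _], head=1, tail=3, size=2
write(8): buf=[_ 7 21 8], head=1, tail=0, size=3
read(): buf=[_ _ 21 8], head=2, tail=0, size=2
read(): buf=[_ _ _ 8], head=3, tail=0, size=1
read(): buf=[_ _ _ _], head=0, tail=0, size=0
write(42): buf=[42 _ _ _], head=0, tail=1, size=1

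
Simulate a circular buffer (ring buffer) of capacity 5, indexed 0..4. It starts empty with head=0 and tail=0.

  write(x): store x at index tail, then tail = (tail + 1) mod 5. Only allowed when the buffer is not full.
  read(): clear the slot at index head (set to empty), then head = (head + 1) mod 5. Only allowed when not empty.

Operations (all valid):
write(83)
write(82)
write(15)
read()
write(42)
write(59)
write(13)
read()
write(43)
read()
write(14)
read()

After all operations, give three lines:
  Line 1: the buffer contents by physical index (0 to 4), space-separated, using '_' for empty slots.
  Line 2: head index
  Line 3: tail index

Answer: 13 43 14 _ 59
4
3

Derivation:
write(83): buf=[83 _ _ _ _], head=0, tail=1, size=1
write(82): buf=[83 82 _ _ _], head=0, tail=2, size=2
write(15): buf=[83 82 15 _ _], head=0, tail=3, size=3
read(): buf=[_ 82 15 _ _], head=1, tail=3, size=2
write(42): buf=[_ 82 15 42 _], head=1, tail=4, size=3
write(59): buf=[_ 82 15 42 59], head=1, tail=0, size=4
write(13): buf=[13 82 15 42 59], head=1, tail=1, size=5
read(): buf=[13 _ 15 42 59], head=2, tail=1, size=4
write(43): buf=[13 43 15 42 59], head=2, tail=2, size=5
read(): buf=[13 43 _ 42 59], head=3, tail=2, size=4
write(14): buf=[13 43 14 42 59], head=3, tail=3, size=5
read(): buf=[13 43 14 _ 59], head=4, tail=3, size=4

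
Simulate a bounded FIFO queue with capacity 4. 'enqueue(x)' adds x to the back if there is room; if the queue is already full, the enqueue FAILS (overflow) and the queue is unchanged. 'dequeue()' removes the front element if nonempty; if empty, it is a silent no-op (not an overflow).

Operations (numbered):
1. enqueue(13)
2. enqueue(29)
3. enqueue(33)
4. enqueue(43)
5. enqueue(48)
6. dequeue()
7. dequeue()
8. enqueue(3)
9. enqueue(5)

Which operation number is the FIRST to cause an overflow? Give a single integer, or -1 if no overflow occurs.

1. enqueue(13): size=1
2. enqueue(29): size=2
3. enqueue(33): size=3
4. enqueue(43): size=4
5. enqueue(48): size=4=cap → OVERFLOW (fail)
6. dequeue(): size=3
7. dequeue(): size=2
8. enqueue(3): size=3
9. enqueue(5): size=4

Answer: 5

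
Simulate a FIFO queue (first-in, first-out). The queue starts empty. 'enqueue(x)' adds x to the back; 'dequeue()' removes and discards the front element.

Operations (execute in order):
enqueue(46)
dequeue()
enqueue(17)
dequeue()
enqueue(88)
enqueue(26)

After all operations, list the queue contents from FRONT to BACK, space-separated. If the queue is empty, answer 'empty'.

enqueue(46): [46]
dequeue(): []
enqueue(17): [17]
dequeue(): []
enqueue(88): [88]
enqueue(26): [88, 26]

Answer: 88 26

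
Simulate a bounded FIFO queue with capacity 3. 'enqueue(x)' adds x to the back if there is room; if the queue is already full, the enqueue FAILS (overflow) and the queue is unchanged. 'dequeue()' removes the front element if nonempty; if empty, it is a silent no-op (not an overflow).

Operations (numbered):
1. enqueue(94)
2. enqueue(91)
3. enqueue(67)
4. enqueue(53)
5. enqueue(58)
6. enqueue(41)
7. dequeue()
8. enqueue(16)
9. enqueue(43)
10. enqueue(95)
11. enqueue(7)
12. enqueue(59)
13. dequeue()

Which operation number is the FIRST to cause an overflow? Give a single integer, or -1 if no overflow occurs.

1. enqueue(94): size=1
2. enqueue(91): size=2
3. enqueue(67): size=3
4. enqueue(53): size=3=cap → OVERFLOW (fail)
5. enqueue(58): size=3=cap → OVERFLOW (fail)
6. enqueue(41): size=3=cap → OVERFLOW (fail)
7. dequeue(): size=2
8. enqueue(16): size=3
9. enqueue(43): size=3=cap → OVERFLOW (fail)
10. enqueue(95): size=3=cap → OVERFLOW (fail)
11. enqueue(7): size=3=cap → OVERFLOW (fail)
12. enqueue(59): size=3=cap → OVERFLOW (fail)
13. dequeue(): size=2

Answer: 4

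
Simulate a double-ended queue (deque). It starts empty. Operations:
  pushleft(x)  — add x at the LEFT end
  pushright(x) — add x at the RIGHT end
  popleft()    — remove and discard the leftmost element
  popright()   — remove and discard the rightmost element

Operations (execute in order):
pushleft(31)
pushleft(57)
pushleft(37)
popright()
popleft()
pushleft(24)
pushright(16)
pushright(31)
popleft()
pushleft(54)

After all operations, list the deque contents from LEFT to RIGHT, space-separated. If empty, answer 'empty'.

Answer: 54 57 16 31

Derivation:
pushleft(31): [31]
pushleft(57): [57, 31]
pushleft(37): [37, 57, 31]
popright(): [37, 57]
popleft(): [57]
pushleft(24): [24, 57]
pushright(16): [24, 57, 16]
pushright(31): [24, 57, 16, 31]
popleft(): [57, 16, 31]
pushleft(54): [54, 57, 16, 31]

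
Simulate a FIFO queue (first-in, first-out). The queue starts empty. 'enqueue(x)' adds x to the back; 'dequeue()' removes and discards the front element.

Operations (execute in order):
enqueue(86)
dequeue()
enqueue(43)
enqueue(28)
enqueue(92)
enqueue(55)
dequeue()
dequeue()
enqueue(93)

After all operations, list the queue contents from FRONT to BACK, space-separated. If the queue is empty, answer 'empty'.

enqueue(86): [86]
dequeue(): []
enqueue(43): [43]
enqueue(28): [43, 28]
enqueue(92): [43, 28, 92]
enqueue(55): [43, 28, 92, 55]
dequeue(): [28, 92, 55]
dequeue(): [92, 55]
enqueue(93): [92, 55, 93]

Answer: 92 55 93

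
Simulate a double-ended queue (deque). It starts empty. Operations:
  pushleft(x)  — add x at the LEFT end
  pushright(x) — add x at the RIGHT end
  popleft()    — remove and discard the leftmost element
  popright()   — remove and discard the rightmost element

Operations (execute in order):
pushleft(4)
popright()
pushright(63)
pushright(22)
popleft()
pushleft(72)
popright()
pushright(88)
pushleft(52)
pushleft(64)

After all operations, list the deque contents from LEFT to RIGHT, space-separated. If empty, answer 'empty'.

pushleft(4): [4]
popright(): []
pushright(63): [63]
pushright(22): [63, 22]
popleft(): [22]
pushleft(72): [72, 22]
popright(): [72]
pushright(88): [72, 88]
pushleft(52): [52, 72, 88]
pushleft(64): [64, 52, 72, 88]

Answer: 64 52 72 88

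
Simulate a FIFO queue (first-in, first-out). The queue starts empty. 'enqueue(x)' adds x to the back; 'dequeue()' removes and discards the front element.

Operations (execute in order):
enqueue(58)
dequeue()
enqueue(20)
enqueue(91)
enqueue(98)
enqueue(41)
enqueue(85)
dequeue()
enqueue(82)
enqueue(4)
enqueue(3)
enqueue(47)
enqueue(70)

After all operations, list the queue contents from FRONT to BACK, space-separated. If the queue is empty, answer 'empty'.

enqueue(58): [58]
dequeue(): []
enqueue(20): [20]
enqueue(91): [20, 91]
enqueue(98): [20, 91, 98]
enqueue(41): [20, 91, 98, 41]
enqueue(85): [20, 91, 98, 41, 85]
dequeue(): [91, 98, 41, 85]
enqueue(82): [91, 98, 41, 85, 82]
enqueue(4): [91, 98, 41, 85, 82, 4]
enqueue(3): [91, 98, 41, 85, 82, 4, 3]
enqueue(47): [91, 98, 41, 85, 82, 4, 3, 47]
enqueue(70): [91, 98, 41, 85, 82, 4, 3, 47, 70]

Answer: 91 98 41 85 82 4 3 47 70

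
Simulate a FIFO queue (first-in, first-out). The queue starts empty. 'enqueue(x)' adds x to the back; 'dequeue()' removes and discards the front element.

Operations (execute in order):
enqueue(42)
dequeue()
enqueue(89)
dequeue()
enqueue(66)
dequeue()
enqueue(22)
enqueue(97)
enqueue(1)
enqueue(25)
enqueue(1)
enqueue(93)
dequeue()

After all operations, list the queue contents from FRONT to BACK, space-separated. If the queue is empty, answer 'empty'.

Answer: 97 1 25 1 93

Derivation:
enqueue(42): [42]
dequeue(): []
enqueue(89): [89]
dequeue(): []
enqueue(66): [66]
dequeue(): []
enqueue(22): [22]
enqueue(97): [22, 97]
enqueue(1): [22, 97, 1]
enqueue(25): [22, 97, 1, 25]
enqueue(1): [22, 97, 1, 25, 1]
enqueue(93): [22, 97, 1, 25, 1, 93]
dequeue(): [97, 1, 25, 1, 93]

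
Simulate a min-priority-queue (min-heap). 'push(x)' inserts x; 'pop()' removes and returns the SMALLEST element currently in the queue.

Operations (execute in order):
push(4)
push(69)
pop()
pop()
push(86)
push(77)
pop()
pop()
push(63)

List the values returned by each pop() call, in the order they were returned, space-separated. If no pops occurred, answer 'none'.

push(4): heap contents = [4]
push(69): heap contents = [4, 69]
pop() → 4: heap contents = [69]
pop() → 69: heap contents = []
push(86): heap contents = [86]
push(77): heap contents = [77, 86]
pop() → 77: heap contents = [86]
pop() → 86: heap contents = []
push(63): heap contents = [63]

Answer: 4 69 77 86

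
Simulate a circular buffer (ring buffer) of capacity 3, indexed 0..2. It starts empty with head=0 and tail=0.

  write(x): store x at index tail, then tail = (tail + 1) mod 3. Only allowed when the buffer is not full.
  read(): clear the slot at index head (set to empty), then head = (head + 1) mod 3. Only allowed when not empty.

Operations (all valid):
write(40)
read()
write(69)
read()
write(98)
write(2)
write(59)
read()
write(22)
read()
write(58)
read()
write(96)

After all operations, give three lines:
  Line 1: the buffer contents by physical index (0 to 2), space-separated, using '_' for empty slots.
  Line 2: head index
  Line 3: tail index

Answer: 58 96 22
2
2

Derivation:
write(40): buf=[40 _ _], head=0, tail=1, size=1
read(): buf=[_ _ _], head=1, tail=1, size=0
write(69): buf=[_ 69 _], head=1, tail=2, size=1
read(): buf=[_ _ _], head=2, tail=2, size=0
write(98): buf=[_ _ 98], head=2, tail=0, size=1
write(2): buf=[2 _ 98], head=2, tail=1, size=2
write(59): buf=[2 59 98], head=2, tail=2, size=3
read(): buf=[2 59 _], head=0, tail=2, size=2
write(22): buf=[2 59 22], head=0, tail=0, size=3
read(): buf=[_ 59 22], head=1, tail=0, size=2
write(58): buf=[58 59 22], head=1, tail=1, size=3
read(): buf=[58 _ 22], head=2, tail=1, size=2
write(96): buf=[58 96 22], head=2, tail=2, size=3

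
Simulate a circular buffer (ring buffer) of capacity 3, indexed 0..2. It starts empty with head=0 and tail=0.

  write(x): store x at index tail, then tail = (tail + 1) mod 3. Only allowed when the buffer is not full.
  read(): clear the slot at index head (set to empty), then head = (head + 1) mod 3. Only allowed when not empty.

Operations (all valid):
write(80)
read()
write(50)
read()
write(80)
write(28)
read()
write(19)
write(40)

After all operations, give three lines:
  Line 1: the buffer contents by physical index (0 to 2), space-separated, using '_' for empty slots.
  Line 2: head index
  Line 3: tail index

Answer: 28 19 40
0
0

Derivation:
write(80): buf=[80 _ _], head=0, tail=1, size=1
read(): buf=[_ _ _], head=1, tail=1, size=0
write(50): buf=[_ 50 _], head=1, tail=2, size=1
read(): buf=[_ _ _], head=2, tail=2, size=0
write(80): buf=[_ _ 80], head=2, tail=0, size=1
write(28): buf=[28 _ 80], head=2, tail=1, size=2
read(): buf=[28 _ _], head=0, tail=1, size=1
write(19): buf=[28 19 _], head=0, tail=2, size=2
write(40): buf=[28 19 40], head=0, tail=0, size=3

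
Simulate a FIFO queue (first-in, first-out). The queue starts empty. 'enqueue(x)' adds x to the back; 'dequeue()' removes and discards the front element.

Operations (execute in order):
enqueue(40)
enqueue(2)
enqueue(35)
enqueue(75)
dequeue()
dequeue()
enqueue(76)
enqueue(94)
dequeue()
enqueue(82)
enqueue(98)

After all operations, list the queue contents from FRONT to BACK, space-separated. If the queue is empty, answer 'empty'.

enqueue(40): [40]
enqueue(2): [40, 2]
enqueue(35): [40, 2, 35]
enqueue(75): [40, 2, 35, 75]
dequeue(): [2, 35, 75]
dequeue(): [35, 75]
enqueue(76): [35, 75, 76]
enqueue(94): [35, 75, 76, 94]
dequeue(): [75, 76, 94]
enqueue(82): [75, 76, 94, 82]
enqueue(98): [75, 76, 94, 82, 98]

Answer: 75 76 94 82 98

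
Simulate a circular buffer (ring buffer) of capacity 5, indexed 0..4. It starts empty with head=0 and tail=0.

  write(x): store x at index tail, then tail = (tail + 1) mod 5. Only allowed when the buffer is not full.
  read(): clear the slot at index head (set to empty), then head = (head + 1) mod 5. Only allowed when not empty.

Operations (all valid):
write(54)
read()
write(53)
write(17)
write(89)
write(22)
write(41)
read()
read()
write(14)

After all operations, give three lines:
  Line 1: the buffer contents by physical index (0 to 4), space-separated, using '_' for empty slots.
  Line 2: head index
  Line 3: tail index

Answer: 41 14 _ 89 22
3
2

Derivation:
write(54): buf=[54 _ _ _ _], head=0, tail=1, size=1
read(): buf=[_ _ _ _ _], head=1, tail=1, size=0
write(53): buf=[_ 53 _ _ _], head=1, tail=2, size=1
write(17): buf=[_ 53 17 _ _], head=1, tail=3, size=2
write(89): buf=[_ 53 17 89 _], head=1, tail=4, size=3
write(22): buf=[_ 53 17 89 22], head=1, tail=0, size=4
write(41): buf=[41 53 17 89 22], head=1, tail=1, size=5
read(): buf=[41 _ 17 89 22], head=2, tail=1, size=4
read(): buf=[41 _ _ 89 22], head=3, tail=1, size=3
write(14): buf=[41 14 _ 89 22], head=3, tail=2, size=4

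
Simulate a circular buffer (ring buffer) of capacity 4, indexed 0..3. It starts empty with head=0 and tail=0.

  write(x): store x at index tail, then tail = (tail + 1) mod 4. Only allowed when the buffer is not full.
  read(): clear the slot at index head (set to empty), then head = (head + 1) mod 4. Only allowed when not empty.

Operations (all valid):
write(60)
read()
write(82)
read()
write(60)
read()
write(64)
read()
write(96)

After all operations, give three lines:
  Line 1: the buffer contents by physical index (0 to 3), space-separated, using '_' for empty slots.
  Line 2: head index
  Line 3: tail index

write(60): buf=[60 _ _ _], head=0, tail=1, size=1
read(): buf=[_ _ _ _], head=1, tail=1, size=0
write(82): buf=[_ 82 _ _], head=1, tail=2, size=1
read(): buf=[_ _ _ _], head=2, tail=2, size=0
write(60): buf=[_ _ 60 _], head=2, tail=3, size=1
read(): buf=[_ _ _ _], head=3, tail=3, size=0
write(64): buf=[_ _ _ 64], head=3, tail=0, size=1
read(): buf=[_ _ _ _], head=0, tail=0, size=0
write(96): buf=[96 _ _ _], head=0, tail=1, size=1

Answer: 96 _ _ _
0
1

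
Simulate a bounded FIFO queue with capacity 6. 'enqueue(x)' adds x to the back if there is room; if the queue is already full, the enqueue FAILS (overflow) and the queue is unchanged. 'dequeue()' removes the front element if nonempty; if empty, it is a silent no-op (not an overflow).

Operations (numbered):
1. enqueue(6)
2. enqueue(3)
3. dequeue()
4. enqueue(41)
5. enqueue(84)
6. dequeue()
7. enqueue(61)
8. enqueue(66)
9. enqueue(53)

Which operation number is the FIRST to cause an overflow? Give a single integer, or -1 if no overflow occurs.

Answer: -1

Derivation:
1. enqueue(6): size=1
2. enqueue(3): size=2
3. dequeue(): size=1
4. enqueue(41): size=2
5. enqueue(84): size=3
6. dequeue(): size=2
7. enqueue(61): size=3
8. enqueue(66): size=4
9. enqueue(53): size=5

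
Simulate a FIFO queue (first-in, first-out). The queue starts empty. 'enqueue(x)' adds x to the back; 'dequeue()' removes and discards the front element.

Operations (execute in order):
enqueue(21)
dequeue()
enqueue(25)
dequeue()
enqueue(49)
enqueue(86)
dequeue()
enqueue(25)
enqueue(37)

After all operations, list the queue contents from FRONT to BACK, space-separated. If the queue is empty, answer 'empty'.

enqueue(21): [21]
dequeue(): []
enqueue(25): [25]
dequeue(): []
enqueue(49): [49]
enqueue(86): [49, 86]
dequeue(): [86]
enqueue(25): [86, 25]
enqueue(37): [86, 25, 37]

Answer: 86 25 37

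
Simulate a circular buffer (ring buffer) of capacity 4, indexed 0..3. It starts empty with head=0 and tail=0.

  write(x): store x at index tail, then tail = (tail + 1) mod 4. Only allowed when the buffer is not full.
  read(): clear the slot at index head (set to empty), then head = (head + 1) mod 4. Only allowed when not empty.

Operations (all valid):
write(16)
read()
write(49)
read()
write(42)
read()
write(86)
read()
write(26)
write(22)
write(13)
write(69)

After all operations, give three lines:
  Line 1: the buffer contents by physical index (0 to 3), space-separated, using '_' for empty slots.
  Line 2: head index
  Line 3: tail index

write(16): buf=[16 _ _ _], head=0, tail=1, size=1
read(): buf=[_ _ _ _], head=1, tail=1, size=0
write(49): buf=[_ 49 _ _], head=1, tail=2, size=1
read(): buf=[_ _ _ _], head=2, tail=2, size=0
write(42): buf=[_ _ 42 _], head=2, tail=3, size=1
read(): buf=[_ _ _ _], head=3, tail=3, size=0
write(86): buf=[_ _ _ 86], head=3, tail=0, size=1
read(): buf=[_ _ _ _], head=0, tail=0, size=0
write(26): buf=[26 _ _ _], head=0, tail=1, size=1
write(22): buf=[26 22 _ _], head=0, tail=2, size=2
write(13): buf=[26 22 13 _], head=0, tail=3, size=3
write(69): buf=[26 22 13 69], head=0, tail=0, size=4

Answer: 26 22 13 69
0
0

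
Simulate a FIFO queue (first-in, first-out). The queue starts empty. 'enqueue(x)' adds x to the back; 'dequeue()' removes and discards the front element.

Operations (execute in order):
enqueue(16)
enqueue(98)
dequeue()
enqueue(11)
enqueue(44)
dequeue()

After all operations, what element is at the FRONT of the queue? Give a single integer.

Answer: 11

Derivation:
enqueue(16): queue = [16]
enqueue(98): queue = [16, 98]
dequeue(): queue = [98]
enqueue(11): queue = [98, 11]
enqueue(44): queue = [98, 11, 44]
dequeue(): queue = [11, 44]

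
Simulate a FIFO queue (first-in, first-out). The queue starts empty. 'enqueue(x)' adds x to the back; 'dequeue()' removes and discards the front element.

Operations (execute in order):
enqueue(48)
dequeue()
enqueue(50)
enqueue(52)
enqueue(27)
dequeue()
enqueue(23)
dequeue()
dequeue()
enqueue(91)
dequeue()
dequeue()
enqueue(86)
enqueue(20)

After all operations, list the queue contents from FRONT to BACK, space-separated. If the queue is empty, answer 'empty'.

Answer: 86 20

Derivation:
enqueue(48): [48]
dequeue(): []
enqueue(50): [50]
enqueue(52): [50, 52]
enqueue(27): [50, 52, 27]
dequeue(): [52, 27]
enqueue(23): [52, 27, 23]
dequeue(): [27, 23]
dequeue(): [23]
enqueue(91): [23, 91]
dequeue(): [91]
dequeue(): []
enqueue(86): [86]
enqueue(20): [86, 20]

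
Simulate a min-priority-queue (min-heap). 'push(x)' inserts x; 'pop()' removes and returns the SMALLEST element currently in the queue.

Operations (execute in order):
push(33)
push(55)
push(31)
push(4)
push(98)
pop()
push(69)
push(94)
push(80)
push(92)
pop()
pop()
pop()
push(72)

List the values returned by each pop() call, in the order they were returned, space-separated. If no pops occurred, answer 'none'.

push(33): heap contents = [33]
push(55): heap contents = [33, 55]
push(31): heap contents = [31, 33, 55]
push(4): heap contents = [4, 31, 33, 55]
push(98): heap contents = [4, 31, 33, 55, 98]
pop() → 4: heap contents = [31, 33, 55, 98]
push(69): heap contents = [31, 33, 55, 69, 98]
push(94): heap contents = [31, 33, 55, 69, 94, 98]
push(80): heap contents = [31, 33, 55, 69, 80, 94, 98]
push(92): heap contents = [31, 33, 55, 69, 80, 92, 94, 98]
pop() → 31: heap contents = [33, 55, 69, 80, 92, 94, 98]
pop() → 33: heap contents = [55, 69, 80, 92, 94, 98]
pop() → 55: heap contents = [69, 80, 92, 94, 98]
push(72): heap contents = [69, 72, 80, 92, 94, 98]

Answer: 4 31 33 55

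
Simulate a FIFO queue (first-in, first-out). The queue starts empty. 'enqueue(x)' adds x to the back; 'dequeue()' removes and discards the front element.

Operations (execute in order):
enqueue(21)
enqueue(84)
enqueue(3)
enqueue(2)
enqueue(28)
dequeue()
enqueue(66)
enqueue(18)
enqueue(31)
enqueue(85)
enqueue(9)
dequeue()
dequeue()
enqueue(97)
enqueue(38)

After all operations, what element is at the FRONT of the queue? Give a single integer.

enqueue(21): queue = [21]
enqueue(84): queue = [21, 84]
enqueue(3): queue = [21, 84, 3]
enqueue(2): queue = [21, 84, 3, 2]
enqueue(28): queue = [21, 84, 3, 2, 28]
dequeue(): queue = [84, 3, 2, 28]
enqueue(66): queue = [84, 3, 2, 28, 66]
enqueue(18): queue = [84, 3, 2, 28, 66, 18]
enqueue(31): queue = [84, 3, 2, 28, 66, 18, 31]
enqueue(85): queue = [84, 3, 2, 28, 66, 18, 31, 85]
enqueue(9): queue = [84, 3, 2, 28, 66, 18, 31, 85, 9]
dequeue(): queue = [3, 2, 28, 66, 18, 31, 85, 9]
dequeue(): queue = [2, 28, 66, 18, 31, 85, 9]
enqueue(97): queue = [2, 28, 66, 18, 31, 85, 9, 97]
enqueue(38): queue = [2, 28, 66, 18, 31, 85, 9, 97, 38]

Answer: 2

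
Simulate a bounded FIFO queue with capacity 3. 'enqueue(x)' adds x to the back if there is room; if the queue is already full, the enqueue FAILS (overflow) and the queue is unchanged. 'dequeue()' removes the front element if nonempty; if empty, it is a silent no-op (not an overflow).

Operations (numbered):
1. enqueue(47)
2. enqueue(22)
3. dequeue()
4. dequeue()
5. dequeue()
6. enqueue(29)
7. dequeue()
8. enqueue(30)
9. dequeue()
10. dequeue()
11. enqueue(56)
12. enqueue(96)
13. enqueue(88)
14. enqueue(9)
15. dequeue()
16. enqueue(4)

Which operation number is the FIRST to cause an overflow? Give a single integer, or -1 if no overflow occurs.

1. enqueue(47): size=1
2. enqueue(22): size=2
3. dequeue(): size=1
4. dequeue(): size=0
5. dequeue(): empty, no-op, size=0
6. enqueue(29): size=1
7. dequeue(): size=0
8. enqueue(30): size=1
9. dequeue(): size=0
10. dequeue(): empty, no-op, size=0
11. enqueue(56): size=1
12. enqueue(96): size=2
13. enqueue(88): size=3
14. enqueue(9): size=3=cap → OVERFLOW (fail)
15. dequeue(): size=2
16. enqueue(4): size=3

Answer: 14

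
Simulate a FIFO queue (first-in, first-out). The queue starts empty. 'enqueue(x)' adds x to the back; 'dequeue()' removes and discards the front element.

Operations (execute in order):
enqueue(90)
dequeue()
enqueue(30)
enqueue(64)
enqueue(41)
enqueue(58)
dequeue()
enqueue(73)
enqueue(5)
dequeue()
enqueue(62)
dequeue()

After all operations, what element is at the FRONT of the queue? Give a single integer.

enqueue(90): queue = [90]
dequeue(): queue = []
enqueue(30): queue = [30]
enqueue(64): queue = [30, 64]
enqueue(41): queue = [30, 64, 41]
enqueue(58): queue = [30, 64, 41, 58]
dequeue(): queue = [64, 41, 58]
enqueue(73): queue = [64, 41, 58, 73]
enqueue(5): queue = [64, 41, 58, 73, 5]
dequeue(): queue = [41, 58, 73, 5]
enqueue(62): queue = [41, 58, 73, 5, 62]
dequeue(): queue = [58, 73, 5, 62]

Answer: 58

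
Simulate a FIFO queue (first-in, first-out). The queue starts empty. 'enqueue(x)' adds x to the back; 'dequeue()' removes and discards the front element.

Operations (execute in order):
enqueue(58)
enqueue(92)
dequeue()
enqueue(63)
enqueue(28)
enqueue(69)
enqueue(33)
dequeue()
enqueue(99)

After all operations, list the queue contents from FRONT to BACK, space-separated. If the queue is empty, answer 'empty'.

Answer: 63 28 69 33 99

Derivation:
enqueue(58): [58]
enqueue(92): [58, 92]
dequeue(): [92]
enqueue(63): [92, 63]
enqueue(28): [92, 63, 28]
enqueue(69): [92, 63, 28, 69]
enqueue(33): [92, 63, 28, 69, 33]
dequeue(): [63, 28, 69, 33]
enqueue(99): [63, 28, 69, 33, 99]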